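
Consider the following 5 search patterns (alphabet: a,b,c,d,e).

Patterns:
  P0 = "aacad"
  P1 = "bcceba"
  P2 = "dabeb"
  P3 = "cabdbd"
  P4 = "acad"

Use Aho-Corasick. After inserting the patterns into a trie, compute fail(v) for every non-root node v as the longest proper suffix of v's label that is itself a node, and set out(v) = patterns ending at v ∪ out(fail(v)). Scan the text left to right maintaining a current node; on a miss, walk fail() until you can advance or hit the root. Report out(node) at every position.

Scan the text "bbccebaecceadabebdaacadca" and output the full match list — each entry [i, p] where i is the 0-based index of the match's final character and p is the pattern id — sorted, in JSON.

Build:
Trie (insert patterns):
  n0 'ε': a→1 b→6 c→17 d→12
  n1 'a': a→2 c→23
  n2 'aa': c→3
  n3 'aac': a→4
  n4 'aaca': d→5
  n5 'aacad': ·  [P0 ends]
  n6 'b': c→7
  n7 'bc': c→8
  n8 'bcc': e→9
  n9 'bcce': b→10
  n10 'bcceb': a→11
  n11 'bcceba': ·  [P1 ends]
  n12 'd': a→13
  n13 'da': b→14
  n14 'dab': e→15
  n15 'dabe': b→16
  n16 'dabeb': ·  [P2 ends]
  n17 'c': a→18
  n18 'ca': b→19
  n19 'cab': d→20
  n20 'cabd': b→21
  n21 'cabdb': d→22
  n22 'cabdbd': ·  [P3 ends]
  n23 'ac': a→24
  n24 'aca': d→25
  n25 'acad': ·  [P4 ends]

Failure links (BFS by depth):
  fail(1) 'a': from fail(0)=0 chase 'a': 0 ⇒ 0;  out=∅∪out(0)=∅
  fail(6) 'b': from fail(0)=0 chase 'b': 0 ⇒ 0;  out=∅∪out(0)=∅
  fail(12) 'd': from fail(0)=0 chase 'd': 0 ⇒ 0;  out=∅∪out(0)=∅
  fail(17) 'c': from fail(0)=0 chase 'c': 0 ⇒ 0;  out=∅∪out(0)=∅
  fail(2) 'aa': from fail(1)=0 chase 'a': 0 ⇒ 1;  out=∅∪out(1)=∅
  fail(7) 'bc': from fail(6)=0 chase 'c': 0 ⇒ 17;  out=∅∪out(17)=∅
  fail(13) 'da': from fail(12)=0 chase 'a': 0 ⇒ 1;  out=∅∪out(1)=∅
  fail(18) 'ca': from fail(17)=0 chase 'a': 0 ⇒ 1;  out=∅∪out(1)=∅
  fail(23) 'ac': from fail(1)=0 chase 'c': 0 ⇒ 17;  out=∅∪out(17)=∅
  fail(3) 'aac': from fail(2)=1 chase 'c': 1 ⇒ 23;  out=∅∪out(23)=∅
  fail(8) 'bcc': from fail(7)=17 chase 'c': 17→0 ⇒ 17;  out=∅∪out(17)=∅
  fail(14) 'dab': from fail(13)=1 chase 'b': 1→0 ⇒ 6;  out=∅∪out(6)=∅
  fail(19) 'cab': from fail(18)=1 chase 'b': 1→0 ⇒ 6;  out=∅∪out(6)=∅
  fail(24) 'aca': from fail(23)=17 chase 'a': 17 ⇒ 18;  out=∅∪out(18)=∅
  fail(4) 'aaca': from fail(3)=23 chase 'a': 23 ⇒ 24;  out=∅∪out(24)=∅
  fail(9) 'bcce': from fail(8)=17 chase 'e': 17→0 ⇒ 0;  out=∅∪out(0)=∅
  fail(15) 'dabe': from fail(14)=6 chase 'e': 6→0 ⇒ 0;  out=∅∪out(0)=∅
  fail(20) 'cabd': from fail(19)=6 chase 'd': 6→0 ⇒ 12;  out=∅∪out(12)=∅
  fail(25) 'acad': from fail(24)=18 chase 'd': 18→1→0 ⇒ 12;  out={4}∪out(12)={4}
  fail(5) 'aacad': from fail(4)=24 chase 'd': 24 ⇒ 25;  out={0}∪out(25)={0,4}
  fail(10) 'bcceb': from fail(9)=0 chase 'b': 0 ⇒ 6;  out=∅∪out(6)=∅
  fail(16) 'dabeb': from fail(15)=0 chase 'b': 0 ⇒ 6;  out={2}∪out(6)={2}
  fail(21) 'cabdb': from fail(20)=12 chase 'b': 12→0 ⇒ 6;  out=∅∪out(6)=∅
  fail(11) 'bcceba': from fail(10)=6 chase 'a': 6→0 ⇒ 1;  out={1}∪out(1)={1}
  fail(22) 'cabdbd': from fail(21)=6 chase 'd': 6→0 ⇒ 12;  out={3}∪out(12)={3}

Text stream:
[0] read 'b'  n0⇒n6
[1] read 'b'  n6⇒n6 ·f
[2] read 'c'  n6⇒n7
[3] read 'c'  n7⇒n8
[4] read 'e'  n8⇒n9
[5] read 'b'  n9⇒n10
[6] read 'a'  n10⇒n11  → match P1@[1:6]
[7] read 'e'  n11⇒n0 ·f
[8] read 'c'  n0⇒n17
[9] read 'c'  n17⇒n17 ·f
[10] read 'e'  n17⇒n0 ·f
[11] read 'a'  n0⇒n1
[12] read 'd'  n1⇒n12 ·f
[13] read 'a'  n12⇒n13
[14] read 'b'  n13⇒n14
[15] read 'e'  n14⇒n15
[16] read 'b'  n15⇒n16  → match P2@[12:16]
[17] read 'd'  n16⇒n12 ·f
[18] read 'a'  n12⇒n13
[19] read 'a'  n13⇒n2 ·f
[20] read 'c'  n2⇒n3
[21] read 'a'  n3⇒n4
[22] read 'd'  n4⇒n5  → match P0@[18:22],P4@[19:22]
[23] read 'c'  n5⇒n17 ·f
[24] read 'a'  n17⇒n18

Result: [[6,1],[16,2],[22,0],[22,4]]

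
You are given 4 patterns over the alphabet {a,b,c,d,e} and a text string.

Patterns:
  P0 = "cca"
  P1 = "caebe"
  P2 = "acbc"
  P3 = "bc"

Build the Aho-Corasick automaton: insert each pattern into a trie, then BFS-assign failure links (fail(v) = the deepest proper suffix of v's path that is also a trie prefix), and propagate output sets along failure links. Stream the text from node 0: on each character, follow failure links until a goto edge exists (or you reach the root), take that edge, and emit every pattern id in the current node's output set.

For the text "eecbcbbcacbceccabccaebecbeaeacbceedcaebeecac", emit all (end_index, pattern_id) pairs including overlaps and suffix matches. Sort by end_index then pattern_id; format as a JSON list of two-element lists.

Construct AC machine:
Trie nodes:
  0='ε' goto a→8 b→12 c→1
  1='c' goto a→4 c→2
  2='cc' goto a→3
  3='cca' goto ·  [P0 ends]
  4='ca' goto e→5
  5='cae' goto b→6
  6='caeb' goto e→7
  7='caebe' goto ·  [P1 ends]
  8='a' goto c→9
  9='ac' goto b→10
  10='acb' goto c→11
  11='acbc' goto ·  [P2 ends]
  12='b' goto c→13
  13='bc' goto ·  [P3 ends]

BFS fail/out derivation:
  n1('c'): parent n0 fail=0; on 'c' 0 → fail=0;  out ∅∪∅=∅
  n8('a'): parent n0 fail=0; on 'a' 0 → fail=0;  out ∅∪∅=∅
  n12('b'): parent n0 fail=0; on 'b' 0 → fail=0;  out ∅∪∅=∅
  n2('cc'): parent n1 fail=0; on 'c' 0 → fail=1;  out ∅∪∅=∅
  n4('ca'): parent n1 fail=0; on 'a' 0 → fail=8;  out ∅∪∅=∅
  n9('ac'): parent n8 fail=0; on 'c' 0 → fail=1;  out ∅∪∅=∅
  n13('bc'): parent n12 fail=0; on 'c' 0 → fail=1;  out {3}∪∅={3}
  n3('cca'): parent n2 fail=1; on 'a' 1 → fail=4;  out {0}∪∅={0}
  n5('cae'): parent n4 fail=8; on 'e' 8→0 → fail=0;  out ∅∪∅=∅
  n10('acb'): parent n9 fail=1; on 'b' 1→0 → fail=12;  out ∅∪∅=∅
  n6('caeb'): parent n5 fail=0; on 'b' 0 → fail=12;  out ∅∪∅=∅
  n11('acbc'): parent n10 fail=12; on 'c' 12 → fail=13;  out {2}∪{3}={2,3}
  n7('caebe'): parent n6 fail=12; on 'e' 12→0 → fail=0;  out {1}∪∅={1}

Run:
i=0 'e': node 0→0
i=1 'e': node 0→0
i=2 'c': node 0→1
i=3 'b': node 1→12 (fail-walked)
i=4 'c': node 12→13  ** P3@[3:4]
i=5 'b': node 13→12 (fail-walked)
i=6 'b': node 12→12 (fail-walked)
i=7 'c': node 12→13  ** P3@[6:7]
i=8 'a': node 13→4 (fail-walked)
i=9 'c': node 4→9 (fail-walked)
i=10 'b': node 9→10
i=11 'c': node 10→11  ** P2@[8:11],P3@[10:11]
i=12 'e': node 11→0 (fail-walked)
i=13 'c': node 0→1
i=14 'c': node 1→2
i=15 'a': node 2→3  ** P0@[13:15]
i=16 'b': node 3→12 (fail-walked)
i=17 'c': node 12→13  ** P3@[16:17]
i=18 'c': node 13→2 (fail-walked)
i=19 'a': node 2→3  ** P0@[17:19]
i=20 'e': node 3→5 (fail-walked)
i=21 'b': node 5→6
i=22 'e': node 6→7  ** P1@[18:22]
i=23 'c': node 7→1 (fail-walked)
i=24 'b': node 1→12 (fail-walked)
i=25 'e': node 12→0 (fail-walked)
i=26 'a': node 0→8
i=27 'e': node 8→0 (fail-walked)
i=28 'a': node 0→8
i=29 'c': node 8→9
i=30 'b': node 9→10
i=31 'c': node 10→11  ** P2@[28:31],P3@[30:31]
i=32 'e': node 11→0 (fail-walked)
i=33 'e': node 0→0
i=34 'd': node 0→0
i=35 'c': node 0→1
i=36 'a': node 1→4
i=37 'e': node 4→5
i=38 'b': node 5→6
i=39 'e': node 6→7  ** P1@[35:39]
i=40 'e': node 7→0 (fail-walked)
i=41 'c': node 0→1
i=42 'a': node 1→4
i=43 'c': node 4→9 (fail-walked)

All matches (sorted): [[4,3],[7,3],[11,2],[11,3],[15,0],[17,3],[19,0],[22,1],[31,2],[31,3],[39,1]]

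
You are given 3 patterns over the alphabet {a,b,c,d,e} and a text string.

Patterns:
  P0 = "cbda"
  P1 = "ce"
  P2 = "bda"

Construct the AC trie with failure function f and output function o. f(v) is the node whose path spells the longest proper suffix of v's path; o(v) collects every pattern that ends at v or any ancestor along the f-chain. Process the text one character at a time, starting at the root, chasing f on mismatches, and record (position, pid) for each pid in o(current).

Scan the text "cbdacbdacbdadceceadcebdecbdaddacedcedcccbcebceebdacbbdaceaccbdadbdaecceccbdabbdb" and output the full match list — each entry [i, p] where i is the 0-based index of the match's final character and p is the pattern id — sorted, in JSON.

Build:
Trie (insert patterns):
  0='ε' goto b→6 c→1
  1='c' goto b→2 e→5
  2='cb' goto d→3
  3='cbd' goto a→4
  4='cbda' goto ·  [P0 ends]
  5='ce' goto ·  [P1 ends]
  6='b' goto d→7
  7='bd' goto a→8
  8='bda' goto ·  [P2 ends]

Failure links (BFS by depth):
  n1('c'): parent n0 fail=0; on 'c' 0 → fail=0;  out ∅∪∅=∅
  n6('b'): parent n0 fail=0; on 'b' 0 → fail=0;  out ∅∪∅=∅
  n2('cb'): parent n1 fail=0; on 'b' 0 → fail=6;  out ∅∪∅=∅
  n5('ce'): parent n1 fail=0; on 'e' 0 → fail=0;  out {1}∪∅={1}
  n7('bd'): parent n6 fail=0; on 'd' 0 → fail=0;  out ∅∪∅=∅
  n3('cbd'): parent n2 fail=6; on 'd' 6 → fail=7;  out ∅∪∅=∅
  n8('bda'): parent n7 fail=0; on 'a' 0 → fail=0;  out {2}∪∅={2}
  n4('cbda'): parent n3 fail=7; on 'a' 7 → fail=8;  out {0}∪{2}={0,2}

Scan:
[0] read 'c'  n0⇒n1
[1] read 'b'  n1⇒n2
[2] read 'd'  n2⇒n3
[3] read 'a'  n3⇒n4  emit P0@[0:3],P2@[1:3]
[4] read 'c'  n4⇒n1 ·f
[5] read 'b'  n1⇒n2
[6] read 'd'  n2⇒n3
[7] read 'a'  n3⇒n4  emit P0@[4:7],P2@[5:7]
[8] read 'c'  n4⇒n1 ·f
[9] read 'b'  n1⇒n2
[10] read 'd'  n2⇒n3
[11] read 'a'  n3⇒n4  emit P0@[8:11],P2@[9:11]
[12] read 'd'  n4⇒n0 ·f
[13] read 'c'  n0⇒n1
[14] read 'e'  n1⇒n5  emit P1@[13:14]
[15] read 'c'  n5⇒n1 ·f
[16] read 'e'  n1⇒n5  emit P1@[15:16]
[17] read 'a'  n5⇒n0 ·f
[18] read 'd'  n0⇒n0
[19] read 'c'  n0⇒n1
[20] read 'e'  n1⇒n5  emit P1@[19:20]
[21] read 'b'  n5⇒n6 ·f
[22] read 'd'  n6⇒n7
[23] read 'e'  n7⇒n0 ·f
[24] read 'c'  n0⇒n1
[25] read 'b'  n1⇒n2
[26] read 'd'  n2⇒n3
[27] read 'a'  n3⇒n4  emit P0@[24:27],P2@[25:27]
[28] read 'd'  n4⇒n0 ·f
[29] read 'd'  n0⇒n0
[30] read 'a'  n0⇒n0
[31] read 'c'  n0⇒n1
[32] read 'e'  n1⇒n5  emit P1@[31:32]
[33] read 'd'  n5⇒n0 ·f
[34] read 'c'  n0⇒n1
[35] read 'e'  n1⇒n5  emit P1@[34:35]
[36] read 'd'  n5⇒n0 ·f
[37] read 'c'  n0⇒n1
[38] read 'c'  n1⇒n1 ·f
[39] read 'c'  n1⇒n1 ·f
[40] read 'b'  n1⇒n2
[41] read 'c'  n2⇒n1 ·f
[42] read 'e'  n1⇒n5  emit P1@[41:42]
[43] read 'b'  n5⇒n6 ·f
[44] read 'c'  n6⇒n1 ·f
[45] read 'e'  n1⇒n5  emit P1@[44:45]
[46] read 'e'  n5⇒n0 ·f
[47] read 'b'  n0⇒n6
[48] read 'd'  n6⇒n7
[49] read 'a'  n7⇒n8  emit P2@[47:49]
[50] read 'c'  n8⇒n1 ·f
[51] read 'b'  n1⇒n2
[52] read 'b'  n2⇒n6 ·f
[53] read 'd'  n6⇒n7
[54] read 'a'  n7⇒n8  emit P2@[52:54]
[55] read 'c'  n8⇒n1 ·f
[56] read 'e'  n1⇒n5  emit P1@[55:56]
[57] read 'a'  n5⇒n0 ·f
[58] read 'c'  n0⇒n1
[59] read 'c'  n1⇒n1 ·f
[60] read 'b'  n1⇒n2
[61] read 'd'  n2⇒n3
[62] read 'a'  n3⇒n4  emit P0@[59:62],P2@[60:62]
[63] read 'd'  n4⇒n0 ·f
[64] read 'b'  n0⇒n6
[65] read 'd'  n6⇒n7
[66] read 'a'  n7⇒n8  emit P2@[64:66]
[67] read 'e'  n8⇒n0 ·f
[68] read 'c'  n0⇒n1
[69] read 'c'  n1⇒n1 ·f
[70] read 'e'  n1⇒n5  emit P1@[69:70]
[71] read 'c'  n5⇒n1 ·f
[72] read 'c'  n1⇒n1 ·f
[73] read 'b'  n1⇒n2
[74] read 'd'  n2⇒n3
[75] read 'a'  n3⇒n4  emit P0@[72:75],P2@[73:75]
[76] read 'b'  n4⇒n6 ·f
[77] read 'b'  n6⇒n6 ·f
[78] read 'd'  n6⇒n7
[79] read 'b'  n7⇒n6 ·f

All matches (sorted): [[3,0],[3,2],[7,0],[7,2],[11,0],[11,2],[14,1],[16,1],[20,1],[27,0],[27,2],[32,1],[35,1],[42,1],[45,1],[49,2],[54,2],[56,1],[62,0],[62,2],[66,2],[70,1],[75,0],[75,2]]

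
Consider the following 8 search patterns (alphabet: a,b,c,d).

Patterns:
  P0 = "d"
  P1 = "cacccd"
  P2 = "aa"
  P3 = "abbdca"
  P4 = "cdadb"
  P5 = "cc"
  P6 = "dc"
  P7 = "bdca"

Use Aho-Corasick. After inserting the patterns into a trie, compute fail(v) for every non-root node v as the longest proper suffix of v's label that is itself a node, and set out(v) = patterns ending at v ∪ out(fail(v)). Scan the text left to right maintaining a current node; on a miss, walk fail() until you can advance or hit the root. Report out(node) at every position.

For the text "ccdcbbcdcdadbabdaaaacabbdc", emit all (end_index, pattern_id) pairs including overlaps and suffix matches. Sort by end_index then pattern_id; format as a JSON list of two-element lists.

Build automaton:
Trie (insert patterns):
  0='ε' goto a→8 b→21 c→2 d→1
  1='d' goto c→20  ←P0
  2='c' goto a→3 c→19 d→15
  3='ca' goto c→4
  4='cac' goto c→5
  5='cacc' goto c→6
  6='caccc' goto d→7
  7='cacccd' goto ·  ←P1
  8='a' goto a→9 b→10
  9='aa' goto ·  ←P2
  10='ab' goto b→11
  11='abb' goto d→12
  12='abbd' goto c→13
  13='abbdc' goto a→14
  14='abbdca' goto ·  ←P3
  15='cd' goto a→16
  16='cda' goto d→17
  17='cdad' goto b→18
  18='cdadb' goto ·  ←P4
  19='cc' goto ·  ←P5
  20='dc' goto ·  ←P6
  21='b' goto d→22
  22='bd' goto c→23
  23='bdc' goto a→24
  24='bdca' goto ·  ←P7

BFS fail/out derivation:
  fail(1) 'd': from fail(0)=0 chase 'd': 0 ⇒ 0;  out={0}∪out(0)={0}
  fail(2) 'c': from fail(0)=0 chase 'c': 0 ⇒ 0;  out=∅∪out(0)=∅
  fail(8) 'a': from fail(0)=0 chase 'a': 0 ⇒ 0;  out=∅∪out(0)=∅
  fail(21) 'b': from fail(0)=0 chase 'b': 0 ⇒ 0;  out=∅∪out(0)=∅
  fail(3) 'ca': from fail(2)=0 chase 'a': 0 ⇒ 8;  out=∅∪out(8)=∅
  fail(9) 'aa': from fail(8)=0 chase 'a': 0 ⇒ 8;  out={2}∪out(8)={2}
  fail(10) 'ab': from fail(8)=0 chase 'b': 0 ⇒ 21;  out=∅∪out(21)=∅
  fail(15) 'cd': from fail(2)=0 chase 'd': 0 ⇒ 1;  out=∅∪out(1)={0}
  fail(19) 'cc': from fail(2)=0 chase 'c': 0 ⇒ 2;  out={5}∪out(2)={5}
  fail(20) 'dc': from fail(1)=0 chase 'c': 0 ⇒ 2;  out={6}∪out(2)={6}
  fail(22) 'bd': from fail(21)=0 chase 'd': 0 ⇒ 1;  out=∅∪out(1)={0}
  fail(4) 'cac': from fail(3)=8 chase 'c': 8→0 ⇒ 2;  out=∅∪out(2)=∅
  fail(11) 'abb': from fail(10)=21 chase 'b': 21→0 ⇒ 21;  out=∅∪out(21)=∅
  fail(16) 'cda': from fail(15)=1 chase 'a': 1→0 ⇒ 8;  out=∅∪out(8)=∅
  fail(23) 'bdc': from fail(22)=1 chase 'c': 1 ⇒ 20;  out=∅∪out(20)={6}
  fail(5) 'cacc': from fail(4)=2 chase 'c': 2 ⇒ 19;  out=∅∪out(19)={5}
  fail(12) 'abbd': from fail(11)=21 chase 'd': 21 ⇒ 22;  out=∅∪out(22)={0}
  fail(17) 'cdad': from fail(16)=8 chase 'd': 8→0 ⇒ 1;  out=∅∪out(1)={0}
  fail(24) 'bdca': from fail(23)=20 chase 'a': 20→2 ⇒ 3;  out={7}∪out(3)={7}
  fail(6) 'caccc': from fail(5)=19 chase 'c': 19→2 ⇒ 19;  out=∅∪out(19)={5}
  fail(13) 'abbdc': from fail(12)=22 chase 'c': 22 ⇒ 23;  out=∅∪out(23)={6}
  fail(18) 'cdadb': from fail(17)=1 chase 'b': 1→0 ⇒ 21;  out={4}∪out(21)={4}
  fail(7) 'cacccd': from fail(6)=19 chase 'd': 19→2 ⇒ 15;  out={1}∪out(15)={0,1}
  fail(14) 'abbdca': from fail(13)=23 chase 'a': 23 ⇒ 24;  out={3}∪out(24)={3,7}

Text stream:
pos 0 'c': at 2
pos 1 'c': at 19  ** P5@[0:1]
pos 2 'd': at 15 (via fail)  ** P0@[2:2]
pos 3 'c': at 20 (via fail)  ** P6@[2:3]
pos 4 'b': at 21 (via fail)
pos 5 'b': at 21 (via fail)
pos 6 'c': at 2 (via fail)
pos 7 'd': at 15  ** P0@[7:7]
pos 8 'c': at 20 (via fail)  ** P6@[7:8]
pos 9 'd': at 15 (via fail)  ** P0@[9:9]
pos 10 'a': at 16
pos 11 'd': at 17  ** P0@[11:11]
pos 12 'b': at 18  ** P4@[8:12]
pos 13 'a': at 8 (via fail)
pos 14 'b': at 10
pos 15 'd': at 22 (via fail)  ** P0@[15:15]
pos 16 'a': at 8 (via fail)
pos 17 'a': at 9  ** P2@[16:17]
pos 18 'a': at 9 (via fail)  ** P2@[17:18]
pos 19 'a': at 9 (via fail)  ** P2@[18:19]
pos 20 'c': at 2 (via fail)
pos 21 'a': at 3
pos 22 'b': at 10 (via fail)
pos 23 'b': at 11
pos 24 'd': at 12  ** P0@[24:24]
pos 25 'c': at 13  ** P6@[24:25]

Matches: [[1,5],[2,0],[3,6],[7,0],[8,6],[9,0],[11,0],[12,4],[15,0],[17,2],[18,2],[19,2],[24,0],[25,6]]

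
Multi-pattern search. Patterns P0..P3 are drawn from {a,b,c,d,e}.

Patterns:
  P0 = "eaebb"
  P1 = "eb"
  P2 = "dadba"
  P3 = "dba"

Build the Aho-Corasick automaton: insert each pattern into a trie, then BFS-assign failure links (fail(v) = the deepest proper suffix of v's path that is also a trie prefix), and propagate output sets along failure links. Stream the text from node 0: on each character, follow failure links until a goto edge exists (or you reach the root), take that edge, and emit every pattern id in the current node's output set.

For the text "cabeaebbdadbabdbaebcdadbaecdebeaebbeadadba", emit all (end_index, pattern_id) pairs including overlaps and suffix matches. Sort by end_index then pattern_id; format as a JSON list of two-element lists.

Build automaton:
Trie nodes:
  0='ε' goto d→7 e→1
  1='e' goto a→2 b→6
  2='ea' goto e→3
  3='eae' goto b→4
  4='eaeb' goto b→5
  5='eaebb' goto ·  [P0 ends]
  6='eb' goto ·  [P1 ends]
  7='d' goto a→8 b→12
  8='da' goto d→9
  9='dad' goto b→10
  10='dadb' goto a→11
  11='dadba' goto ·  [P2 ends]
  12='db' goto a→13
  13='dba' goto ·  [P3 ends]

Failure links (BFS by depth):
  n1('e'): parent n0 fail=0; on 'e' 0 → fail=0;  out ∅∪∅=∅
  n7('d'): parent n0 fail=0; on 'd' 0 → fail=0;  out ∅∪∅=∅
  n2('ea'): parent n1 fail=0; on 'a' 0 → fail=0;  out ∅∪∅=∅
  n6('eb'): parent n1 fail=0; on 'b' 0 → fail=0;  out {1}∪∅={1}
  n8('da'): parent n7 fail=0; on 'a' 0 → fail=0;  out ∅∪∅=∅
  n12('db'): parent n7 fail=0; on 'b' 0 → fail=0;  out ∅∪∅=∅
  n3('eae'): parent n2 fail=0; on 'e' 0 → fail=1;  out ∅∪∅=∅
  n9('dad'): parent n8 fail=0; on 'd' 0 → fail=7;  out ∅∪∅=∅
  n13('dba'): parent n12 fail=0; on 'a' 0 → fail=0;  out {3}∪∅={3}
  n4('eaeb'): parent n3 fail=1; on 'b' 1 → fail=6;  out ∅∪{1}={1}
  n10('dadb'): parent n9 fail=7; on 'b' 7 → fail=12;  out ∅∪∅=∅
  n5('eaebb'): parent n4 fail=6; on 'b' 6→0 → fail=0;  out {0}∪∅={0}
  n11('dadba'): parent n10 fail=12; on 'a' 12 → fail=13;  out {2}∪{3}={2,3}

Text stream:
[0] read 'c'  n0⇒n0
[1] read 'a'  n0⇒n0
[2] read 'b'  n0⇒n0
[3] read 'e'  n0⇒n1
[4] read 'a'  n1⇒n2
[5] read 'e'  n2⇒n3
[6] read 'b'  n3⇒n4  ** P1@[5:6]
[7] read 'b'  n4⇒n5  ** P0@[3:7]
[8] read 'd'  n5⇒n7 (fail-walked)
[9] read 'a'  n7⇒n8
[10] read 'd'  n8⇒n9
[11] read 'b'  n9⇒n10
[12] read 'a'  n10⇒n11  ** P2@[8:12],P3@[10:12]
[13] read 'b'  n11⇒n0 (fail-walked)
[14] read 'd'  n0⇒n7
[15] read 'b'  n7⇒n12
[16] read 'a'  n12⇒n13  ** P3@[14:16]
[17] read 'e'  n13⇒n1 (fail-walked)
[18] read 'b'  n1⇒n6  ** P1@[17:18]
[19] read 'c'  n6⇒n0 (fail-walked)
[20] read 'd'  n0⇒n7
[21] read 'a'  n7⇒n8
[22] read 'd'  n8⇒n9
[23] read 'b'  n9⇒n10
[24] read 'a'  n10⇒n11  ** P2@[20:24],P3@[22:24]
[25] read 'e'  n11⇒n1 (fail-walked)
[26] read 'c'  n1⇒n0 (fail-walked)
[27] read 'd'  n0⇒n7
[28] read 'e'  n7⇒n1 (fail-walked)
[29] read 'b'  n1⇒n6  ** P1@[28:29]
[30] read 'e'  n6⇒n1 (fail-walked)
[31] read 'a'  n1⇒n2
[32] read 'e'  n2⇒n3
[33] read 'b'  n3⇒n4  ** P1@[32:33]
[34] read 'b'  n4⇒n5  ** P0@[30:34]
[35] read 'e'  n5⇒n1 (fail-walked)
[36] read 'a'  n1⇒n2
[37] read 'd'  n2⇒n7 (fail-walked)
[38] read 'a'  n7⇒n8
[39] read 'd'  n8⇒n9
[40] read 'b'  n9⇒n10
[41] read 'a'  n10⇒n11  ** P2@[37:41],P3@[39:41]

Matches: [[6,1],[7,0],[12,2],[12,3],[16,3],[18,1],[24,2],[24,3],[29,1],[33,1],[34,0],[41,2],[41,3]]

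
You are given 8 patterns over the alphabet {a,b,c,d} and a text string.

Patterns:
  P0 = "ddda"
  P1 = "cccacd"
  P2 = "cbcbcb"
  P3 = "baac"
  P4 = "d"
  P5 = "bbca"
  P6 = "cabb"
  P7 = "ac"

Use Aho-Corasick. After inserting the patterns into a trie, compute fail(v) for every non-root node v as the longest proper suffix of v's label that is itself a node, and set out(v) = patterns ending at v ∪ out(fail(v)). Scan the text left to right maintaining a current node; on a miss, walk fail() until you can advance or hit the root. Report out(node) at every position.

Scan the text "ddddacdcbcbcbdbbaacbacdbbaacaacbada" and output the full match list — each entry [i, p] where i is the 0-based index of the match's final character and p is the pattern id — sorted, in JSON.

Build:
Trie nodes:
  n0 'ε': a→26 b→16 c→5 d→1
  n1 'd': d→2  ←P4
  n2 'dd': d→3
  n3 'ddd': a→4
  n4 'ddda': ·  ←P0
  n5 'c': a→23 b→11 c→6
  n6 'cc': c→7
  n7 'ccc': a→8
  n8 'ccca': c→9
  n9 'cccac': d→10
  n10 'cccacd': ·  ←P1
  n11 'cb': c→12
  n12 'cbc': b→13
  n13 'cbcb': c→14
  n14 'cbcbc': b→15
  n15 'cbcbcb': ·  ←P2
  n16 'b': a→17 b→20
  n17 'ba': a→18
  n18 'baa': c→19
  n19 'baac': ·  ←P3
  n20 'bb': c→21
  n21 'bbc': a→22
  n22 'bbca': ·  ←P5
  n23 'ca': b→24
  n24 'cab': b→25
  n25 'cabb': ·  ←P6
  n26 'a': c→27
  n27 'ac': ·  ←P7

BFS fail/out derivation:
  n1('d'): parent n0 fail=0; on 'd' 0 → fail=0;  out {4}∪∅={4}
  n5('c'): parent n0 fail=0; on 'c' 0 → fail=0;  out ∅∪∅=∅
  n16('b'): parent n0 fail=0; on 'b' 0 → fail=0;  out ∅∪∅=∅
  n26('a'): parent n0 fail=0; on 'a' 0 → fail=0;  out ∅∪∅=∅
  n2('dd'): parent n1 fail=0; on 'd' 0 → fail=1;  out ∅∪{4}={4}
  n6('cc'): parent n5 fail=0; on 'c' 0 → fail=5;  out ∅∪∅=∅
  n11('cb'): parent n5 fail=0; on 'b' 0 → fail=16;  out ∅∪∅=∅
  n17('ba'): parent n16 fail=0; on 'a' 0 → fail=26;  out ∅∪∅=∅
  n20('bb'): parent n16 fail=0; on 'b' 0 → fail=16;  out ∅∪∅=∅
  n23('ca'): parent n5 fail=0; on 'a' 0 → fail=26;  out ∅∪∅=∅
  n27('ac'): parent n26 fail=0; on 'c' 0 → fail=5;  out {7}∪∅={7}
  n3('ddd'): parent n2 fail=1; on 'd' 1 → fail=2;  out ∅∪{4}={4}
  n7('ccc'): parent n6 fail=5; on 'c' 5 → fail=6;  out ∅∪∅=∅
  n12('cbc'): parent n11 fail=16; on 'c' 16→0 → fail=5;  out ∅∪∅=∅
  n18('baa'): parent n17 fail=26; on 'a' 26→0 → fail=26;  out ∅∪∅=∅
  n21('bbc'): parent n20 fail=16; on 'c' 16→0 → fail=5;  out ∅∪∅=∅
  n24('cab'): parent n23 fail=26; on 'b' 26→0 → fail=16;  out ∅∪∅=∅
  n4('ddda'): parent n3 fail=2; on 'a' 2→1→0 → fail=26;  out {0}∪∅={0}
  n8('ccca'): parent n7 fail=6; on 'a' 6→5 → fail=23;  out ∅∪∅=∅
  n13('cbcb'): parent n12 fail=5; on 'b' 5 → fail=11;  out ∅∪∅=∅
  n19('baac'): parent n18 fail=26; on 'c' 26 → fail=27;  out {3}∪{7}={3,7}
  n22('bbca'): parent n21 fail=5; on 'a' 5 → fail=23;  out {5}∪∅={5}
  n25('cabb'): parent n24 fail=16; on 'b' 16 → fail=20;  out {6}∪∅={6}
  n9('cccac'): parent n8 fail=23; on 'c' 23→26 → fail=27;  out ∅∪{7}={7}
  n14('cbcbc'): parent n13 fail=11; on 'c' 11 → fail=12;  out ∅∪∅=∅
  n10('cccacd'): parent n9 fail=27; on 'd' 27→5→0 → fail=1;  out {1}∪{4}={1,4}
  n15('cbcbcb'): parent n14 fail=12; on 'b' 12 → fail=13;  out {2}∪∅={2}

Run:
[0] read 'd'  n0⇒n1  ** P4@[0:0]
[1] read 'd'  n1⇒n2  ** P4@[1:1]
[2] read 'd'  n2⇒n3  ** P4@[2:2]
[3] read 'd'  n3⇒n3 ·f  ** P4@[3:3]
[4] read 'a'  n3⇒n4  ** P0@[1:4]
[5] read 'c'  n4⇒n27 ·f  ** P7@[4:5]
[6] read 'd'  n27⇒n1 ·f  ** P4@[6:6]
[7] read 'c'  n1⇒n5 ·f
[8] read 'b'  n5⇒n11
[9] read 'c'  n11⇒n12
[10] read 'b'  n12⇒n13
[11] read 'c'  n13⇒n14
[12] read 'b'  n14⇒n15  ** P2@[7:12]
[13] read 'd'  n15⇒n1 ·f  ** P4@[13:13]
[14] read 'b'  n1⇒n16 ·f
[15] read 'b'  n16⇒n20
[16] read 'a'  n20⇒n17 ·f
[17] read 'a'  n17⇒n18
[18] read 'c'  n18⇒n19  ** P3@[15:18],P7@[17:18]
[19] read 'b'  n19⇒n11 ·f
[20] read 'a'  n11⇒n17 ·f
[21] read 'c'  n17⇒n27 ·f  ** P7@[20:21]
[22] read 'd'  n27⇒n1 ·f  ** P4@[22:22]
[23] read 'b'  n1⇒n16 ·f
[24] read 'b'  n16⇒n20
[25] read 'a'  n20⇒n17 ·f
[26] read 'a'  n17⇒n18
[27] read 'c'  n18⇒n19  ** P3@[24:27],P7@[26:27]
[28] read 'a'  n19⇒n23 ·f
[29] read 'a'  n23⇒n26 ·f
[30] read 'c'  n26⇒n27  ** P7@[29:30]
[31] read 'b'  n27⇒n11 ·f
[32] read 'a'  n11⇒n17 ·f
[33] read 'd'  n17⇒n1 ·f  ** P4@[33:33]
[34] read 'a'  n1⇒n26 ·f

All matches (sorted): [[0,4],[1,4],[2,4],[3,4],[4,0],[5,7],[6,4],[12,2],[13,4],[18,3],[18,7],[21,7],[22,4],[27,3],[27,7],[30,7],[33,4]]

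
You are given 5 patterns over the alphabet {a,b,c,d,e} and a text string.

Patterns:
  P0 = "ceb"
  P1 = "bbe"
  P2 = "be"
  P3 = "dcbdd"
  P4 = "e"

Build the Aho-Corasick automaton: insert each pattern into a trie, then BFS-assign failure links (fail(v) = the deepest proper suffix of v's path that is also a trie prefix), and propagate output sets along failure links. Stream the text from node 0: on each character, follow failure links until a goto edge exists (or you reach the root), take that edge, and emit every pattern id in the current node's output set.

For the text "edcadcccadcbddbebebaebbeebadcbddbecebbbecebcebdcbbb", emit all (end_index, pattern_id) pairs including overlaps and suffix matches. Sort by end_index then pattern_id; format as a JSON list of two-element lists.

Build automaton:
Trie nodes:
  0='ε' goto b→4 c→1 d→8 e→13
  1='c' goto e→2
  2='ce' goto b→3
  3='ceb' goto ·  [P0 ends]
  4='b' goto b→5 e→7
  5='bb' goto e→6
  6='bbe' goto ·  [P1 ends]
  7='be' goto ·  [P2 ends]
  8='d' goto c→9
  9='dc' goto b→10
  10='dcb' goto d→11
  11='dcbd' goto d→12
  12='dcbdd' goto ·  [P3 ends]
  13='e' goto ·  [P4 ends]

BFS fail/out derivation:
  n1('c'): parent n0 fail=0; on 'c' 0 → fail=0;  out ∅∪∅=∅
  n4('b'): parent n0 fail=0; on 'b' 0 → fail=0;  out ∅∪∅=∅
  n8('d'): parent n0 fail=0; on 'd' 0 → fail=0;  out ∅∪∅=∅
  n13('e'): parent n0 fail=0; on 'e' 0 → fail=0;  out {4}∪∅={4}
  n2('ce'): parent n1 fail=0; on 'e' 0 → fail=13;  out ∅∪{4}={4}
  n5('bb'): parent n4 fail=0; on 'b' 0 → fail=4;  out ∅∪∅=∅
  n7('be'): parent n4 fail=0; on 'e' 0 → fail=13;  out {2}∪{4}={2,4}
  n9('dc'): parent n8 fail=0; on 'c' 0 → fail=1;  out ∅∪∅=∅
  n3('ceb'): parent n2 fail=13; on 'b' 13→0 → fail=4;  out {0}∪∅={0}
  n6('bbe'): parent n5 fail=4; on 'e' 4 → fail=7;  out {1}∪{2,4}={1,2,4}
  n10('dcb'): parent n9 fail=1; on 'b' 1→0 → fail=4;  out ∅∪∅=∅
  n11('dcbd'): parent n10 fail=4; on 'd' 4→0 → fail=8;  out ∅∪∅=∅
  n12('dcbdd'): parent n11 fail=8; on 'd' 8→0 → fail=8;  out {3}∪∅={3}

Run:
pos 0 'e': at 13  → match P4@[0:0]
pos 1 'd': at 8 ·f
pos 2 'c': at 9
pos 3 'a': at 0 ·f
pos 4 'd': at 8
pos 5 'c': at 9
pos 6 'c': at 1 ·f
pos 7 'c': at 1 ·f
pos 8 'a': at 0 ·f
pos 9 'd': at 8
pos 10 'c': at 9
pos 11 'b': at 10
pos 12 'd': at 11
pos 13 'd': at 12  → match P3@[9:13]
pos 14 'b': at 4 ·f
pos 15 'e': at 7  → match P2@[14:15],P4@[15:15]
pos 16 'b': at 4 ·f
pos 17 'e': at 7  → match P2@[16:17],P4@[17:17]
pos 18 'b': at 4 ·f
pos 19 'a': at 0 ·f
pos 20 'e': at 13  → match P4@[20:20]
pos 21 'b': at 4 ·f
pos 22 'b': at 5
pos 23 'e': at 6  → match P1@[21:23],P2@[22:23],P4@[23:23]
pos 24 'e': at 13 ·f  → match P4@[24:24]
pos 25 'b': at 4 ·f
pos 26 'a': at 0 ·f
pos 27 'd': at 8
pos 28 'c': at 9
pos 29 'b': at 10
pos 30 'd': at 11
pos 31 'd': at 12  → match P3@[27:31]
pos 32 'b': at 4 ·f
pos 33 'e': at 7  → match P2@[32:33],P4@[33:33]
pos 34 'c': at 1 ·f
pos 35 'e': at 2  → match P4@[35:35]
pos 36 'b': at 3  → match P0@[34:36]
pos 37 'b': at 5 ·f
pos 38 'b': at 5 ·f
pos 39 'e': at 6  → match P1@[37:39],P2@[38:39],P4@[39:39]
pos 40 'c': at 1 ·f
pos 41 'e': at 2  → match P4@[41:41]
pos 42 'b': at 3  → match P0@[40:42]
pos 43 'c': at 1 ·f
pos 44 'e': at 2  → match P4@[44:44]
pos 45 'b': at 3  → match P0@[43:45]
pos 46 'd': at 8 ·f
pos 47 'c': at 9
pos 48 'b': at 10
pos 49 'b': at 5 ·f
pos 50 'b': at 5 ·f

All matches (sorted): [[0,4],[13,3],[15,2],[15,4],[17,2],[17,4],[20,4],[23,1],[23,2],[23,4],[24,4],[31,3],[33,2],[33,4],[35,4],[36,0],[39,1],[39,2],[39,4],[41,4],[42,0],[44,4],[45,0]]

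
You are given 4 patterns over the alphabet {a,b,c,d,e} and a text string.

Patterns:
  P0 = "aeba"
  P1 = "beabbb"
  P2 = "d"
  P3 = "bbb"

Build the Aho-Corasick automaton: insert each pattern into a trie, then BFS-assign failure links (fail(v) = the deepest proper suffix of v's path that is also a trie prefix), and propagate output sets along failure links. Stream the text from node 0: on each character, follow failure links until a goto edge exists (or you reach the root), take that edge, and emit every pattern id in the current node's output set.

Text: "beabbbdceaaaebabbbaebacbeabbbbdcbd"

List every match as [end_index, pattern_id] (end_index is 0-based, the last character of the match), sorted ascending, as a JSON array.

Build:
Trie (insert patterns):
  n0 'ε': a→1 b→5 d→11
  n1 'a': e→2
  n2 'ae': b→3
  n3 'aeb': a→4
  n4 'aeba': ·  [P0 ends]
  n5 'b': b→12 e→6
  n6 'be': a→7
  n7 'bea': b→8
  n8 'beab': b→9
  n9 'beabb': b→10
  n10 'beabbb': ·  [P1 ends]
  n11 'd': ·  [P2 ends]
  n12 'bb': b→13
  n13 'bbb': ·  [P3 ends]

Failure links (BFS by depth):
  n1('a'): parent n0 fail=0; on 'a' 0 → fail=0;  out ∅∪∅=∅
  n5('b'): parent n0 fail=0; on 'b' 0 → fail=0;  out ∅∪∅=∅
  n11('d'): parent n0 fail=0; on 'd' 0 → fail=0;  out {2}∪∅={2}
  n2('ae'): parent n1 fail=0; on 'e' 0 → fail=0;  out ∅∪∅=∅
  n6('be'): parent n5 fail=0; on 'e' 0 → fail=0;  out ∅∪∅=∅
  n12('bb'): parent n5 fail=0; on 'b' 0 → fail=5;  out ∅∪∅=∅
  n3('aeb'): parent n2 fail=0; on 'b' 0 → fail=5;  out ∅∪∅=∅
  n7('bea'): parent n6 fail=0; on 'a' 0 → fail=1;  out ∅∪∅=∅
  n13('bbb'): parent n12 fail=5; on 'b' 5 → fail=12;  out {3}∪∅={3}
  n4('aeba'): parent n3 fail=5; on 'a' 5→0 → fail=1;  out {0}∪∅={0}
  n8('beab'): parent n7 fail=1; on 'b' 1→0 → fail=5;  out ∅∪∅=∅
  n9('beabb'): parent n8 fail=5; on 'b' 5 → fail=12;  out ∅∪∅=∅
  n10('beabbb'): parent n9 fail=12; on 'b' 12 → fail=13;  out {1}∪{3}={1,3}

Scan:
[0] read 'b'  n0⇒n5
[1] read 'e'  n5⇒n6
[2] read 'a'  n6⇒n7
[3] read 'b'  n7⇒n8
[4] read 'b'  n8⇒n9
[5] read 'b'  n9⇒n10  ** P1@[0:5],P3@[3:5]
[6] read 'd'  n10⇒n11 (via fail)  ** P2@[6:6]
[7] read 'c'  n11⇒n0 (via fail)
[8] read 'e'  n0⇒n0
[9] read 'a'  n0⇒n1
[10] read 'a'  n1⇒n1 (via fail)
[11] read 'a'  n1⇒n1 (via fail)
[12] read 'e'  n1⇒n2
[13] read 'b'  n2⇒n3
[14] read 'a'  n3⇒n4  ** P0@[11:14]
[15] read 'b'  n4⇒n5 (via fail)
[16] read 'b'  n5⇒n12
[17] read 'b'  n12⇒n13  ** P3@[15:17]
[18] read 'a'  n13⇒n1 (via fail)
[19] read 'e'  n1⇒n2
[20] read 'b'  n2⇒n3
[21] read 'a'  n3⇒n4  ** P0@[18:21]
[22] read 'c'  n4⇒n0 (via fail)
[23] read 'b'  n0⇒n5
[24] read 'e'  n5⇒n6
[25] read 'a'  n6⇒n7
[26] read 'b'  n7⇒n8
[27] read 'b'  n8⇒n9
[28] read 'b'  n9⇒n10  ** P1@[23:28],P3@[26:28]
[29] read 'b'  n10⇒n13 (via fail)  ** P3@[27:29]
[30] read 'd'  n13⇒n11 (via fail)  ** P2@[30:30]
[31] read 'c'  n11⇒n0 (via fail)
[32] read 'b'  n0⇒n5
[33] read 'd'  n5⇒n11 (via fail)  ** P2@[33:33]

Matches: [[5,1],[5,3],[6,2],[14,0],[17,3],[21,0],[28,1],[28,3],[29,3],[30,2],[33,2]]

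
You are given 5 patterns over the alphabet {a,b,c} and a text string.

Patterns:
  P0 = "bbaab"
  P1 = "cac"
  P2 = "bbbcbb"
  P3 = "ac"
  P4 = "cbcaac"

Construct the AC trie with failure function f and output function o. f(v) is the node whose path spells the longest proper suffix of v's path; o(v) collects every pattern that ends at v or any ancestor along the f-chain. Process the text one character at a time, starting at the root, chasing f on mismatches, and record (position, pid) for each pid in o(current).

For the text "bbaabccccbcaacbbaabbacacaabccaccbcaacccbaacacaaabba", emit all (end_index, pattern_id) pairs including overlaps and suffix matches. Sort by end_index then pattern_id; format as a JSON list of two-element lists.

Build automaton:
Trie (insert patterns):
  0='ε' goto a→13 b→1 c→6
  1='b' goto b→2
  2='bb' goto a→3 b→9
  3='bba' goto a→4
  4='bbaa' goto b→5
  5='bbaab' goto ·  [P0 ends]
  6='c' goto a→7 b→15
  7='ca' goto c→8
  8='cac' goto ·  [P1 ends]
  9='bbb' goto c→10
  10='bbbc' goto b→11
  11='bbbcb' goto b→12
  12='bbbcbb' goto ·  [P2 ends]
  13='a' goto c→14
  14='ac' goto ·  [P3 ends]
  15='cb' goto c→16
  16='cbc' goto a→17
  17='cbca' goto a→18
  18='cbcaa' goto c→19
  19='cbcaac' goto ·  [P4 ends]

Failure links (BFS by depth):
  n1('b'): parent n0 fail=0; on 'b' 0 → fail=0;  out ∅∪∅=∅
  n6('c'): parent n0 fail=0; on 'c' 0 → fail=0;  out ∅∪∅=∅
  n13('a'): parent n0 fail=0; on 'a' 0 → fail=0;  out ∅∪∅=∅
  n2('bb'): parent n1 fail=0; on 'b' 0 → fail=1;  out ∅∪∅=∅
  n7('ca'): parent n6 fail=0; on 'a' 0 → fail=13;  out ∅∪∅=∅
  n14('ac'): parent n13 fail=0; on 'c' 0 → fail=6;  out {3}∪∅={3}
  n15('cb'): parent n6 fail=0; on 'b' 0 → fail=1;  out ∅∪∅=∅
  n3('bba'): parent n2 fail=1; on 'a' 1→0 → fail=13;  out ∅∪∅=∅
  n8('cac'): parent n7 fail=13; on 'c' 13 → fail=14;  out {1}∪{3}={1,3}
  n9('bbb'): parent n2 fail=1; on 'b' 1 → fail=2;  out ∅∪∅=∅
  n16('cbc'): parent n15 fail=1; on 'c' 1→0 → fail=6;  out ∅∪∅=∅
  n4('bbaa'): parent n3 fail=13; on 'a' 13→0 → fail=13;  out ∅∪∅=∅
  n10('bbbc'): parent n9 fail=2; on 'c' 2→1→0 → fail=6;  out ∅∪∅=∅
  n17('cbca'): parent n16 fail=6; on 'a' 6 → fail=7;  out ∅∪∅=∅
  n5('bbaab'): parent n4 fail=13; on 'b' 13→0 → fail=1;  out {0}∪∅={0}
  n11('bbbcb'): parent n10 fail=6; on 'b' 6 → fail=15;  out ∅∪∅=∅
  n18('cbcaa'): parent n17 fail=7; on 'a' 7→13→0 → fail=13;  out ∅∪∅=∅
  n12('bbbcbb'): parent n11 fail=15; on 'b' 15→1 → fail=2;  out {2}∪∅={2}
  n19('cbcaac'): parent n18 fail=13; on 'c' 13 → fail=14;  out {4}∪{3}={3,4}

Text stream:
[0] read 'b'  n0⇒n1
[1] read 'b'  n1⇒n2
[2] read 'a'  n2⇒n3
[3] read 'a'  n3⇒n4
[4] read 'b'  n4⇒n5  → match P0@[0:4]
[5] read 'c'  n5⇒n6 (fail-walked)
[6] read 'c'  n6⇒n6 (fail-walked)
[7] read 'c'  n6⇒n6 (fail-walked)
[8] read 'c'  n6⇒n6 (fail-walked)
[9] read 'b'  n6⇒n15
[10] read 'c'  n15⇒n16
[11] read 'a'  n16⇒n17
[12] read 'a'  n17⇒n18
[13] read 'c'  n18⇒n19  → match P3@[12:13],P4@[8:13]
[14] read 'b'  n19⇒n15 (fail-walked)
[15] read 'b'  n15⇒n2 (fail-walked)
[16] read 'a'  n2⇒n3
[17] read 'a'  n3⇒n4
[18] read 'b'  n4⇒n5  → match P0@[14:18]
[19] read 'b'  n5⇒n2 (fail-walked)
[20] read 'a'  n2⇒n3
[21] read 'c'  n3⇒n14 (fail-walked)  → match P3@[20:21]
[22] read 'a'  n14⇒n7 (fail-walked)
[23] read 'c'  n7⇒n8  → match P1@[21:23],P3@[22:23]
[24] read 'a'  n8⇒n7 (fail-walked)
[25] read 'a'  n7⇒n13 (fail-walked)
[26] read 'b'  n13⇒n1 (fail-walked)
[27] read 'c'  n1⇒n6 (fail-walked)
[28] read 'c'  n6⇒n6 (fail-walked)
[29] read 'a'  n6⇒n7
[30] read 'c'  n7⇒n8  → match P1@[28:30],P3@[29:30]
[31] read 'c'  n8⇒n6 (fail-walked)
[32] read 'b'  n6⇒n15
[33] read 'c'  n15⇒n16
[34] read 'a'  n16⇒n17
[35] read 'a'  n17⇒n18
[36] read 'c'  n18⇒n19  → match P3@[35:36],P4@[31:36]
[37] read 'c'  n19⇒n6 (fail-walked)
[38] read 'c'  n6⇒n6 (fail-walked)
[39] read 'b'  n6⇒n15
[40] read 'a'  n15⇒n13 (fail-walked)
[41] read 'a'  n13⇒n13 (fail-walked)
[42] read 'c'  n13⇒n14  → match P3@[41:42]
[43] read 'a'  n14⇒n7 (fail-walked)
[44] read 'c'  n7⇒n8  → match P1@[42:44],P3@[43:44]
[45] read 'a'  n8⇒n7 (fail-walked)
[46] read 'a'  n7⇒n13 (fail-walked)
[47] read 'a'  n13⇒n13 (fail-walked)
[48] read 'b'  n13⇒n1 (fail-walked)
[49] read 'b'  n1⇒n2
[50] read 'a'  n2⇒n3

Result: [[4,0],[13,3],[13,4],[18,0],[21,3],[23,1],[23,3],[30,1],[30,3],[36,3],[36,4],[42,3],[44,1],[44,3]]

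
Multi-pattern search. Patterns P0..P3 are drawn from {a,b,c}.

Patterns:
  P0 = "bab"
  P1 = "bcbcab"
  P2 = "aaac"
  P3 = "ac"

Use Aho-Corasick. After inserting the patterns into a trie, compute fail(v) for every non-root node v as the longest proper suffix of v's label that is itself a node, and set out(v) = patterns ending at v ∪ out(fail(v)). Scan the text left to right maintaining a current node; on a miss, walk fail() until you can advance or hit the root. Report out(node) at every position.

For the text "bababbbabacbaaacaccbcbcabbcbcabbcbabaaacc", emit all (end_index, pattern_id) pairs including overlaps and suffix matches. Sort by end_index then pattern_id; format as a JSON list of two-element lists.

Build automaton:
Trie nodes:
  n0 'ε': a→9 b→1
  n1 'b': a→2 c→4
  n2 'ba': b→3
  n3 'bab': ·  ←P0
  n4 'bc': b→5
  n5 'bcb': c→6
  n6 'bcbc': a→7
  n7 'bcbca': b→8
  n8 'bcbcab': ·  ←P1
  n9 'a': a→10 c→13
  n10 'aa': a→11
  n11 'aaa': c→12
  n12 'aaac': ·  ←P2
  n13 'ac': ·  ←P3

Failure links (BFS by depth):
  fail(1) 'b': from fail(0)=0 chase 'b': 0 ⇒ 0;  out=∅∪out(0)=∅
  fail(9) 'a': from fail(0)=0 chase 'a': 0 ⇒ 0;  out=∅∪out(0)=∅
  fail(2) 'ba': from fail(1)=0 chase 'a': 0 ⇒ 9;  out=∅∪out(9)=∅
  fail(4) 'bc': from fail(1)=0 chase 'c': 0 ⇒ 0;  out=∅∪out(0)=∅
  fail(10) 'aa': from fail(9)=0 chase 'a': 0 ⇒ 9;  out=∅∪out(9)=∅
  fail(13) 'ac': from fail(9)=0 chase 'c': 0 ⇒ 0;  out={3}∪out(0)={3}
  fail(3) 'bab': from fail(2)=9 chase 'b': 9→0 ⇒ 1;  out={0}∪out(1)={0}
  fail(5) 'bcb': from fail(4)=0 chase 'b': 0 ⇒ 1;  out=∅∪out(1)=∅
  fail(11) 'aaa': from fail(10)=9 chase 'a': 9 ⇒ 10;  out=∅∪out(10)=∅
  fail(6) 'bcbc': from fail(5)=1 chase 'c': 1 ⇒ 4;  out=∅∪out(4)=∅
  fail(12) 'aaac': from fail(11)=10 chase 'c': 10→9 ⇒ 13;  out={2}∪out(13)={2,3}
  fail(7) 'bcbca': from fail(6)=4 chase 'a': 4→0 ⇒ 9;  out=∅∪out(9)=∅
  fail(8) 'bcbcab': from fail(7)=9 chase 'b': 9→0 ⇒ 1;  out={1}∪out(1)={1}

Text stream:
i=0 'b': node 0→1
i=1 'a': node 1→2
i=2 'b': node 2→3  → match P0@[0:2]
i=3 'a': node 3→2 ·f
i=4 'b': node 2→3  → match P0@[2:4]
i=5 'b': node 3→1 ·f
i=6 'b': node 1→1 ·f
i=7 'a': node 1→2
i=8 'b': node 2→3  → match P0@[6:8]
i=9 'a': node 3→2 ·f
i=10 'c': node 2→13 ·f  → match P3@[9:10]
i=11 'b': node 13→1 ·f
i=12 'a': node 1→2
i=13 'a': node 2→10 ·f
i=14 'a': node 10→11
i=15 'c': node 11→12  → match P2@[12:15],P3@[14:15]
i=16 'a': node 12→9 ·f
i=17 'c': node 9→13  → match P3@[16:17]
i=18 'c': node 13→0 ·f
i=19 'b': node 0→1
i=20 'c': node 1→4
i=21 'b': node 4→5
i=22 'c': node 5→6
i=23 'a': node 6→7
i=24 'b': node 7→8  → match P1@[19:24]
i=25 'b': node 8→1 ·f
i=26 'c': node 1→4
i=27 'b': node 4→5
i=28 'c': node 5→6
i=29 'a': node 6→7
i=30 'b': node 7→8  → match P1@[25:30]
i=31 'b': node 8→1 ·f
i=32 'c': node 1→4
i=33 'b': node 4→5
i=34 'a': node 5→2 ·f
i=35 'b': node 2→3  → match P0@[33:35]
i=36 'a': node 3→2 ·f
i=37 'a': node 2→10 ·f
i=38 'a': node 10→11
i=39 'c': node 11→12  → match P2@[36:39],P3@[38:39]
i=40 'c': node 12→0 ·f

Matches: [[2,0],[4,0],[8,0],[10,3],[15,2],[15,3],[17,3],[24,1],[30,1],[35,0],[39,2],[39,3]]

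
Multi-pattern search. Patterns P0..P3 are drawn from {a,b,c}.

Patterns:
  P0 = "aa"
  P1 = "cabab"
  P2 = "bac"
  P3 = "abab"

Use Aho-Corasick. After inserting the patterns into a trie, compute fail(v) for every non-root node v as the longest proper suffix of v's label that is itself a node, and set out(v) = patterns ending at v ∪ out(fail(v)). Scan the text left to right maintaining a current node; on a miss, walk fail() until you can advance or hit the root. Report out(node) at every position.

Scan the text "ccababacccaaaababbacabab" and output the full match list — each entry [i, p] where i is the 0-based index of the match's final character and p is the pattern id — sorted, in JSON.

Build:
Trie nodes:
  n0 'ε': a→1 b→8 c→3
  n1 'a': a→2 b→11
  n2 'aa': ·  [P0 ends]
  n3 'c': a→4
  n4 'ca': b→5
  n5 'cab': a→6
  n6 'caba': b→7
  n7 'cabab': ·  [P1 ends]
  n8 'b': a→9
  n9 'ba': c→10
  n10 'bac': ·  [P2 ends]
  n11 'ab': a→12
  n12 'aba': b→13
  n13 'abab': ·  [P3 ends]

Failure links (BFS by depth):
  n1('a'): parent n0 fail=0; on 'a' 0 → fail=0;  out ∅∪∅=∅
  n3('c'): parent n0 fail=0; on 'c' 0 → fail=0;  out ∅∪∅=∅
  n8('b'): parent n0 fail=0; on 'b' 0 → fail=0;  out ∅∪∅=∅
  n2('aa'): parent n1 fail=0; on 'a' 0 → fail=1;  out {0}∪∅={0}
  n4('ca'): parent n3 fail=0; on 'a' 0 → fail=1;  out ∅∪∅=∅
  n9('ba'): parent n8 fail=0; on 'a' 0 → fail=1;  out ∅∪∅=∅
  n11('ab'): parent n1 fail=0; on 'b' 0 → fail=8;  out ∅∪∅=∅
  n5('cab'): parent n4 fail=1; on 'b' 1 → fail=11;  out ∅∪∅=∅
  n10('bac'): parent n9 fail=1; on 'c' 1→0 → fail=3;  out {2}∪∅={2}
  n12('aba'): parent n11 fail=8; on 'a' 8 → fail=9;  out ∅∪∅=∅
  n6('caba'): parent n5 fail=11; on 'a' 11 → fail=12;  out ∅∪∅=∅
  n13('abab'): parent n12 fail=9; on 'b' 9→1 → fail=11;  out {3}∪∅={3}
  n7('cabab'): parent n6 fail=12; on 'b' 12 → fail=13;  out {1}∪{3}={1,3}

Run:
i=0 'c': node 0→3
i=1 'c': node 3→3 ·f
i=2 'a': node 3→4
i=3 'b': node 4→5
i=4 'a': node 5→6
i=5 'b': node 6→7  emit P1@[1:5],P3@[2:5]
i=6 'a': node 7→12 ·f
i=7 'c': node 12→10 ·f  emit P2@[5:7]
i=8 'c': node 10→3 ·f
i=9 'c': node 3→3 ·f
i=10 'a': node 3→4
i=11 'a': node 4→2 ·f  emit P0@[10:11]
i=12 'a': node 2→2 ·f  emit P0@[11:12]
i=13 'a': node 2→2 ·f  emit P0@[12:13]
i=14 'b': node 2→11 ·f
i=15 'a': node 11→12
i=16 'b': node 12→13  emit P3@[13:16]
i=17 'b': node 13→8 ·f
i=18 'a': node 8→9
i=19 'c': node 9→10  emit P2@[17:19]
i=20 'a': node 10→4 ·f
i=21 'b': node 4→5
i=22 'a': node 5→6
i=23 'b': node 6→7  emit P1@[19:23],P3@[20:23]

Result: [[5,1],[5,3],[7,2],[11,0],[12,0],[13,0],[16,3],[19,2],[23,1],[23,3]]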